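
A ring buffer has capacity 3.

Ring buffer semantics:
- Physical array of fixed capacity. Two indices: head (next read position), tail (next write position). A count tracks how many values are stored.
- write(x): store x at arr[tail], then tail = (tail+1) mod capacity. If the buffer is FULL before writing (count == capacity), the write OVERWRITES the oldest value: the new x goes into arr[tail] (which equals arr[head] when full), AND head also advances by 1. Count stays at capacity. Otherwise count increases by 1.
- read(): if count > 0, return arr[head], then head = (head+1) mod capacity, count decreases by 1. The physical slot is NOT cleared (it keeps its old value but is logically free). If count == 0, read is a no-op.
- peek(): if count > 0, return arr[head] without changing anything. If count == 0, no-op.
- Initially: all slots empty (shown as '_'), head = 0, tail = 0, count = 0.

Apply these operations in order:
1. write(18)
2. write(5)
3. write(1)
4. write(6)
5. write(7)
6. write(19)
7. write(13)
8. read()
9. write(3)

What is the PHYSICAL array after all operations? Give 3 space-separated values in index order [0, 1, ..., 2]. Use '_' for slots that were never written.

After op 1 (write(18)): arr=[18 _ _] head=0 tail=1 count=1
After op 2 (write(5)): arr=[18 5 _] head=0 tail=2 count=2
After op 3 (write(1)): arr=[18 5 1] head=0 tail=0 count=3
After op 4 (write(6)): arr=[6 5 1] head=1 tail=1 count=3
After op 5 (write(7)): arr=[6 7 1] head=2 tail=2 count=3
After op 6 (write(19)): arr=[6 7 19] head=0 tail=0 count=3
After op 7 (write(13)): arr=[13 7 19] head=1 tail=1 count=3
After op 8 (read()): arr=[13 7 19] head=2 tail=1 count=2
After op 9 (write(3)): arr=[13 3 19] head=2 tail=2 count=3

Answer: 13 3 19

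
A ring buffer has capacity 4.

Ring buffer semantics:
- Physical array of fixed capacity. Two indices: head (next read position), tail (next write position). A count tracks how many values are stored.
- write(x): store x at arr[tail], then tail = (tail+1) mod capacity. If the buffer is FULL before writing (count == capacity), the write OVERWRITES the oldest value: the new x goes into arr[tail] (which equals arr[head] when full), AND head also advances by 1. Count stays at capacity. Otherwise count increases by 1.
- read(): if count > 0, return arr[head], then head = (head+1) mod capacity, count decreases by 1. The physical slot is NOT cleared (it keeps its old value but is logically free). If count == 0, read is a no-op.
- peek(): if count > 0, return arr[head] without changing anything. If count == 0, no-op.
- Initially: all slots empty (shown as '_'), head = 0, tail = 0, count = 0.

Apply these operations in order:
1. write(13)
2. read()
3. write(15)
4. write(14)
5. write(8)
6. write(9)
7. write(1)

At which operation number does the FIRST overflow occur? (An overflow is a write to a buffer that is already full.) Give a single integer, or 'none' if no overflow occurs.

Answer: 7

Derivation:
After op 1 (write(13)): arr=[13 _ _ _] head=0 tail=1 count=1
After op 2 (read()): arr=[13 _ _ _] head=1 tail=1 count=0
After op 3 (write(15)): arr=[13 15 _ _] head=1 tail=2 count=1
After op 4 (write(14)): arr=[13 15 14 _] head=1 tail=3 count=2
After op 5 (write(8)): arr=[13 15 14 8] head=1 tail=0 count=3
After op 6 (write(9)): arr=[9 15 14 8] head=1 tail=1 count=4
After op 7 (write(1)): arr=[9 1 14 8] head=2 tail=2 count=4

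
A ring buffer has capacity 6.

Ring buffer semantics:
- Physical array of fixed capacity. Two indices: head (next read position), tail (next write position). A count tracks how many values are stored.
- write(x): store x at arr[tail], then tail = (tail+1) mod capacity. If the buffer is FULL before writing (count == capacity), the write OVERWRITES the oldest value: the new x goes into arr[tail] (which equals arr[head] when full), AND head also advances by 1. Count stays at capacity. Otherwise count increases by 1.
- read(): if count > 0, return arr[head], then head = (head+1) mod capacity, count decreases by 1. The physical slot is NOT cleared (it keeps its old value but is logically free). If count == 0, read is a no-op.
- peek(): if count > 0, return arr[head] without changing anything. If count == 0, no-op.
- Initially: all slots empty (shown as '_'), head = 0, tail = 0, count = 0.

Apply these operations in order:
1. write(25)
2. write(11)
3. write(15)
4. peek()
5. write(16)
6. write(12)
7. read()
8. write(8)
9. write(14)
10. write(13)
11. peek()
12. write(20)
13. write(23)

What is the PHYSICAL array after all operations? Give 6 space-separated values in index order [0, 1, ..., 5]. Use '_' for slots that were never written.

After op 1 (write(25)): arr=[25 _ _ _ _ _] head=0 tail=1 count=1
After op 2 (write(11)): arr=[25 11 _ _ _ _] head=0 tail=2 count=2
After op 3 (write(15)): arr=[25 11 15 _ _ _] head=0 tail=3 count=3
After op 4 (peek()): arr=[25 11 15 _ _ _] head=0 tail=3 count=3
After op 5 (write(16)): arr=[25 11 15 16 _ _] head=0 tail=4 count=4
After op 6 (write(12)): arr=[25 11 15 16 12 _] head=0 tail=5 count=5
After op 7 (read()): arr=[25 11 15 16 12 _] head=1 tail=5 count=4
After op 8 (write(8)): arr=[25 11 15 16 12 8] head=1 tail=0 count=5
After op 9 (write(14)): arr=[14 11 15 16 12 8] head=1 tail=1 count=6
After op 10 (write(13)): arr=[14 13 15 16 12 8] head=2 tail=2 count=6
After op 11 (peek()): arr=[14 13 15 16 12 8] head=2 tail=2 count=6
After op 12 (write(20)): arr=[14 13 20 16 12 8] head=3 tail=3 count=6
After op 13 (write(23)): arr=[14 13 20 23 12 8] head=4 tail=4 count=6

Answer: 14 13 20 23 12 8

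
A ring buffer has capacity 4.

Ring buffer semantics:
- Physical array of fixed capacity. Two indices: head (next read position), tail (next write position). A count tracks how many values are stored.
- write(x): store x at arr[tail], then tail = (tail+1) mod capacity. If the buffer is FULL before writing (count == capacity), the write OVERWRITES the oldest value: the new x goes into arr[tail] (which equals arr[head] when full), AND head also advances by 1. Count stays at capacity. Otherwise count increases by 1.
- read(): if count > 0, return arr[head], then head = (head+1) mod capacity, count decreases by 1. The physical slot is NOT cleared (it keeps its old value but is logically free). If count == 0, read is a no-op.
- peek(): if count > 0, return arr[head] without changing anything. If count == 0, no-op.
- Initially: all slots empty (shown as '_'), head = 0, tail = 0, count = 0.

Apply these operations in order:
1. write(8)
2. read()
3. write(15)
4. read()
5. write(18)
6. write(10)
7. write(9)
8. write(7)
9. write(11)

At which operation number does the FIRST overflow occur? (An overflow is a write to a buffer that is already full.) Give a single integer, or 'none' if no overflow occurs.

Answer: 9

Derivation:
After op 1 (write(8)): arr=[8 _ _ _] head=0 tail=1 count=1
After op 2 (read()): arr=[8 _ _ _] head=1 tail=1 count=0
After op 3 (write(15)): arr=[8 15 _ _] head=1 tail=2 count=1
After op 4 (read()): arr=[8 15 _ _] head=2 tail=2 count=0
After op 5 (write(18)): arr=[8 15 18 _] head=2 tail=3 count=1
After op 6 (write(10)): arr=[8 15 18 10] head=2 tail=0 count=2
After op 7 (write(9)): arr=[9 15 18 10] head=2 tail=1 count=3
After op 8 (write(7)): arr=[9 7 18 10] head=2 tail=2 count=4
After op 9 (write(11)): arr=[9 7 11 10] head=3 tail=3 count=4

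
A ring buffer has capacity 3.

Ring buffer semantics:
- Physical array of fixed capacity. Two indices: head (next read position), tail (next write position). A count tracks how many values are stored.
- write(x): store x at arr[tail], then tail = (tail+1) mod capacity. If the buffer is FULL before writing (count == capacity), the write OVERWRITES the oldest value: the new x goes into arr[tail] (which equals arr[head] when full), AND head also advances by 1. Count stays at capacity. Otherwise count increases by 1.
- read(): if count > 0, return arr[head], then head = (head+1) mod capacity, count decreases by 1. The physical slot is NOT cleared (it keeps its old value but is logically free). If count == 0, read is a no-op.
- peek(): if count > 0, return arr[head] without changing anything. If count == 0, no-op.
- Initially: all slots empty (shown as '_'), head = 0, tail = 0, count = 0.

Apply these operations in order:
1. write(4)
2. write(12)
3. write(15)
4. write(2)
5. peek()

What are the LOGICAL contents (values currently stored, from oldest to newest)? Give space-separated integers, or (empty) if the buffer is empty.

Answer: 12 15 2

Derivation:
After op 1 (write(4)): arr=[4 _ _] head=0 tail=1 count=1
After op 2 (write(12)): arr=[4 12 _] head=0 tail=2 count=2
After op 3 (write(15)): arr=[4 12 15] head=0 tail=0 count=3
After op 4 (write(2)): arr=[2 12 15] head=1 tail=1 count=3
After op 5 (peek()): arr=[2 12 15] head=1 tail=1 count=3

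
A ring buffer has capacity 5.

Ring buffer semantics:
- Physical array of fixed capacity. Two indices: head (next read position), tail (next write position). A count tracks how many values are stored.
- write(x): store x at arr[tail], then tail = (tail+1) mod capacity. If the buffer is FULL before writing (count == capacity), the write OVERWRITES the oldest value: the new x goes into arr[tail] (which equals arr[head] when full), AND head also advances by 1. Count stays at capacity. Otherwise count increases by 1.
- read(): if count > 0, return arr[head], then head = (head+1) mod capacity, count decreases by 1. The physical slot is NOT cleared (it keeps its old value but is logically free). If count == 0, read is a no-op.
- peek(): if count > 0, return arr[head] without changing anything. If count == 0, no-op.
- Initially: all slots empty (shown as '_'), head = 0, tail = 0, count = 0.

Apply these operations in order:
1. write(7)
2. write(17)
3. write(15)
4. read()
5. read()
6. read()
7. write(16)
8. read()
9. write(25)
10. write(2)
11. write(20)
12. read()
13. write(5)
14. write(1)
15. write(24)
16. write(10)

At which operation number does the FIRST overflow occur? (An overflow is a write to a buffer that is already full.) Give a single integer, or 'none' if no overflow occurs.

Answer: 16

Derivation:
After op 1 (write(7)): arr=[7 _ _ _ _] head=0 tail=1 count=1
After op 2 (write(17)): arr=[7 17 _ _ _] head=0 tail=2 count=2
After op 3 (write(15)): arr=[7 17 15 _ _] head=0 tail=3 count=3
After op 4 (read()): arr=[7 17 15 _ _] head=1 tail=3 count=2
After op 5 (read()): arr=[7 17 15 _ _] head=2 tail=3 count=1
After op 6 (read()): arr=[7 17 15 _ _] head=3 tail=3 count=0
After op 7 (write(16)): arr=[7 17 15 16 _] head=3 tail=4 count=1
After op 8 (read()): arr=[7 17 15 16 _] head=4 tail=4 count=0
After op 9 (write(25)): arr=[7 17 15 16 25] head=4 tail=0 count=1
After op 10 (write(2)): arr=[2 17 15 16 25] head=4 tail=1 count=2
After op 11 (write(20)): arr=[2 20 15 16 25] head=4 tail=2 count=3
After op 12 (read()): arr=[2 20 15 16 25] head=0 tail=2 count=2
After op 13 (write(5)): arr=[2 20 5 16 25] head=0 tail=3 count=3
After op 14 (write(1)): arr=[2 20 5 1 25] head=0 tail=4 count=4
After op 15 (write(24)): arr=[2 20 5 1 24] head=0 tail=0 count=5
After op 16 (write(10)): arr=[10 20 5 1 24] head=1 tail=1 count=5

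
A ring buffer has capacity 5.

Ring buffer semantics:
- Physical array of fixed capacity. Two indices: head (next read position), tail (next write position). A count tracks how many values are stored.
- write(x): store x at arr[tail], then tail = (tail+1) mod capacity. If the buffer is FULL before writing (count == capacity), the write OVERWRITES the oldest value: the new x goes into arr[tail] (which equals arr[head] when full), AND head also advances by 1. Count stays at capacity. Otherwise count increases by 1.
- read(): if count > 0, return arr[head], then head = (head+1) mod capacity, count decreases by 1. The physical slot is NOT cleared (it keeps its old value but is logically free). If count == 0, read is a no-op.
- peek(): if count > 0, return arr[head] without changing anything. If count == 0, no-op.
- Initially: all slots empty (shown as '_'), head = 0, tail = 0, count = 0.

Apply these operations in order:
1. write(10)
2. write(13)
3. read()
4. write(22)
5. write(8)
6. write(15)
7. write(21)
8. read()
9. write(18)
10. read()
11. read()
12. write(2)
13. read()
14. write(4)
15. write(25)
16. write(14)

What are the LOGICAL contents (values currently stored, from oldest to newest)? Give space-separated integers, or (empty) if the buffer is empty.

After op 1 (write(10)): arr=[10 _ _ _ _] head=0 tail=1 count=1
After op 2 (write(13)): arr=[10 13 _ _ _] head=0 tail=2 count=2
After op 3 (read()): arr=[10 13 _ _ _] head=1 tail=2 count=1
After op 4 (write(22)): arr=[10 13 22 _ _] head=1 tail=3 count=2
After op 5 (write(8)): arr=[10 13 22 8 _] head=1 tail=4 count=3
After op 6 (write(15)): arr=[10 13 22 8 15] head=1 tail=0 count=4
After op 7 (write(21)): arr=[21 13 22 8 15] head=1 tail=1 count=5
After op 8 (read()): arr=[21 13 22 8 15] head=2 tail=1 count=4
After op 9 (write(18)): arr=[21 18 22 8 15] head=2 tail=2 count=5
After op 10 (read()): arr=[21 18 22 8 15] head=3 tail=2 count=4
After op 11 (read()): arr=[21 18 22 8 15] head=4 tail=2 count=3
After op 12 (write(2)): arr=[21 18 2 8 15] head=4 tail=3 count=4
After op 13 (read()): arr=[21 18 2 8 15] head=0 tail=3 count=3
After op 14 (write(4)): arr=[21 18 2 4 15] head=0 tail=4 count=4
After op 15 (write(25)): arr=[21 18 2 4 25] head=0 tail=0 count=5
After op 16 (write(14)): arr=[14 18 2 4 25] head=1 tail=1 count=5

Answer: 18 2 4 25 14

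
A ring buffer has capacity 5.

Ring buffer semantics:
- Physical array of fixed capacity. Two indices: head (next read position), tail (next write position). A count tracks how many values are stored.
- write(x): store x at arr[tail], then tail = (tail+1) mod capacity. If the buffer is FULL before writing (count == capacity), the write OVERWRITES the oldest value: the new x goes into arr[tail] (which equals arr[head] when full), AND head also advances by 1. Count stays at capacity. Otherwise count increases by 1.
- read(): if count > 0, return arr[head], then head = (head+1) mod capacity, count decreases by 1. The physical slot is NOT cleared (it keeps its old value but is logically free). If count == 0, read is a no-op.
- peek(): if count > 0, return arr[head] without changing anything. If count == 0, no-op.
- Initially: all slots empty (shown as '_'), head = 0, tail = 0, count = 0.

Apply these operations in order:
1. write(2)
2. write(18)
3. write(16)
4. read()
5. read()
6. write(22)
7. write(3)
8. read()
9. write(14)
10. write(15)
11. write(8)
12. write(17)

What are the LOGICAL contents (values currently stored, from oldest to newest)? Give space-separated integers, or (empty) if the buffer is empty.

After op 1 (write(2)): arr=[2 _ _ _ _] head=0 tail=1 count=1
After op 2 (write(18)): arr=[2 18 _ _ _] head=0 tail=2 count=2
After op 3 (write(16)): arr=[2 18 16 _ _] head=0 tail=3 count=3
After op 4 (read()): arr=[2 18 16 _ _] head=1 tail=3 count=2
After op 5 (read()): arr=[2 18 16 _ _] head=2 tail=3 count=1
After op 6 (write(22)): arr=[2 18 16 22 _] head=2 tail=4 count=2
After op 7 (write(3)): arr=[2 18 16 22 3] head=2 tail=0 count=3
After op 8 (read()): arr=[2 18 16 22 3] head=3 tail=0 count=2
After op 9 (write(14)): arr=[14 18 16 22 3] head=3 tail=1 count=3
After op 10 (write(15)): arr=[14 15 16 22 3] head=3 tail=2 count=4
After op 11 (write(8)): arr=[14 15 8 22 3] head=3 tail=3 count=5
After op 12 (write(17)): arr=[14 15 8 17 3] head=4 tail=4 count=5

Answer: 3 14 15 8 17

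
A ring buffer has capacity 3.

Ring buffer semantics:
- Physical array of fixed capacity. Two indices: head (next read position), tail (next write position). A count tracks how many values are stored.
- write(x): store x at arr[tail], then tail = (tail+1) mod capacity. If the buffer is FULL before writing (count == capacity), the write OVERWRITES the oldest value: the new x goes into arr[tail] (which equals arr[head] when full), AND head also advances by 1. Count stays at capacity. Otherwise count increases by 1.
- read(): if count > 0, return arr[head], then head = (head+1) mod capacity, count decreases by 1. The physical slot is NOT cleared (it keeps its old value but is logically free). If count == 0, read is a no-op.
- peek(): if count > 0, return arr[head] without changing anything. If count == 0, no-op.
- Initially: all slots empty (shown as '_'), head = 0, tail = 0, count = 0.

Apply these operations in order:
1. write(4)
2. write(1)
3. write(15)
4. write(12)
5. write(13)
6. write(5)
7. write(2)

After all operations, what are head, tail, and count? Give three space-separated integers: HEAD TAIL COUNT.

After op 1 (write(4)): arr=[4 _ _] head=0 tail=1 count=1
After op 2 (write(1)): arr=[4 1 _] head=0 tail=2 count=2
After op 3 (write(15)): arr=[4 1 15] head=0 tail=0 count=3
After op 4 (write(12)): arr=[12 1 15] head=1 tail=1 count=3
After op 5 (write(13)): arr=[12 13 15] head=2 tail=2 count=3
After op 6 (write(5)): arr=[12 13 5] head=0 tail=0 count=3
After op 7 (write(2)): arr=[2 13 5] head=1 tail=1 count=3

Answer: 1 1 3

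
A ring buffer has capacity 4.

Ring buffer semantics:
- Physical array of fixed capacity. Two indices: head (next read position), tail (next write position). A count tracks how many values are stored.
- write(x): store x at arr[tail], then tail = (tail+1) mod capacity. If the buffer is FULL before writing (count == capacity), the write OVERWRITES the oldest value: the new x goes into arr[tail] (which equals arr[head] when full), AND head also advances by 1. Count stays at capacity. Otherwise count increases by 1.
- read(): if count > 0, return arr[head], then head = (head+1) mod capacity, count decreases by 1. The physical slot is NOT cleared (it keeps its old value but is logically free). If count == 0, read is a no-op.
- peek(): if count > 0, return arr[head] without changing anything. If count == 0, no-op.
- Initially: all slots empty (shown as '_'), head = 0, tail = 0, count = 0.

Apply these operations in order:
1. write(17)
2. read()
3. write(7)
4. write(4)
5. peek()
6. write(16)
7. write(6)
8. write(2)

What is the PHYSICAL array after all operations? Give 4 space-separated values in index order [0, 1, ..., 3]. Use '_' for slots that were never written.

Answer: 6 2 4 16

Derivation:
After op 1 (write(17)): arr=[17 _ _ _] head=0 tail=1 count=1
After op 2 (read()): arr=[17 _ _ _] head=1 tail=1 count=0
After op 3 (write(7)): arr=[17 7 _ _] head=1 tail=2 count=1
After op 4 (write(4)): arr=[17 7 4 _] head=1 tail=3 count=2
After op 5 (peek()): arr=[17 7 4 _] head=1 tail=3 count=2
After op 6 (write(16)): arr=[17 7 4 16] head=1 tail=0 count=3
After op 7 (write(6)): arr=[6 7 4 16] head=1 tail=1 count=4
After op 8 (write(2)): arr=[6 2 4 16] head=2 tail=2 count=4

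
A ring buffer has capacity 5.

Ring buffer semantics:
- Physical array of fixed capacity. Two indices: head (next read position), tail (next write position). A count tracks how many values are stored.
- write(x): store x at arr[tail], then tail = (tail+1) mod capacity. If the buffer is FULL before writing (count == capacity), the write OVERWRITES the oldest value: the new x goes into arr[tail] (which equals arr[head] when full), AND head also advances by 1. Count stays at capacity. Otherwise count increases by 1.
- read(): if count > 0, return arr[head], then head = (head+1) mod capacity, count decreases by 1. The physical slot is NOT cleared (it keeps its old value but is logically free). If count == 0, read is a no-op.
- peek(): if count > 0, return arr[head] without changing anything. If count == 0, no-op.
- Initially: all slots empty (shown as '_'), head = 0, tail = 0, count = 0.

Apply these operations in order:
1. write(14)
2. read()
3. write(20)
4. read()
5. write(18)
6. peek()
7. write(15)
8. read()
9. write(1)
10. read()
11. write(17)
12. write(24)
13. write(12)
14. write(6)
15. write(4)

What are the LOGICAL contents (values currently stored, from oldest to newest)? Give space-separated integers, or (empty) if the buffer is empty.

Answer: 17 24 12 6 4

Derivation:
After op 1 (write(14)): arr=[14 _ _ _ _] head=0 tail=1 count=1
After op 2 (read()): arr=[14 _ _ _ _] head=1 tail=1 count=0
After op 3 (write(20)): arr=[14 20 _ _ _] head=1 tail=2 count=1
After op 4 (read()): arr=[14 20 _ _ _] head=2 tail=2 count=0
After op 5 (write(18)): arr=[14 20 18 _ _] head=2 tail=3 count=1
After op 6 (peek()): arr=[14 20 18 _ _] head=2 tail=3 count=1
After op 7 (write(15)): arr=[14 20 18 15 _] head=2 tail=4 count=2
After op 8 (read()): arr=[14 20 18 15 _] head=3 tail=4 count=1
After op 9 (write(1)): arr=[14 20 18 15 1] head=3 tail=0 count=2
After op 10 (read()): arr=[14 20 18 15 1] head=4 tail=0 count=1
After op 11 (write(17)): arr=[17 20 18 15 1] head=4 tail=1 count=2
After op 12 (write(24)): arr=[17 24 18 15 1] head=4 tail=2 count=3
After op 13 (write(12)): arr=[17 24 12 15 1] head=4 tail=3 count=4
After op 14 (write(6)): arr=[17 24 12 6 1] head=4 tail=4 count=5
After op 15 (write(4)): arr=[17 24 12 6 4] head=0 tail=0 count=5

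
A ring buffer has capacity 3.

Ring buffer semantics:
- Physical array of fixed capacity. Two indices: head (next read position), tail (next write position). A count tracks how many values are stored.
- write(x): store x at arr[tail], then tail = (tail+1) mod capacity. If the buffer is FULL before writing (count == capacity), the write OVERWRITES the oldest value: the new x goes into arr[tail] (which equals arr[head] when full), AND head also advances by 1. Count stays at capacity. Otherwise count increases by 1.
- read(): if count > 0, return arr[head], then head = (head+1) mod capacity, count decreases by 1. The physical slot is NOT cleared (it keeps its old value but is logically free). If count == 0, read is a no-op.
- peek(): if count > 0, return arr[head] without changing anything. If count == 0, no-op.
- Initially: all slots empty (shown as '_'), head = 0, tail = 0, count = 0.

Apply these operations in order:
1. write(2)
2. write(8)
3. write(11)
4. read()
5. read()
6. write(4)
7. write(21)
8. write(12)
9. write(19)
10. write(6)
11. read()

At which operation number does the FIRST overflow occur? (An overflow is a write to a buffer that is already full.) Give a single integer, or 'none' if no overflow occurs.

After op 1 (write(2)): arr=[2 _ _] head=0 tail=1 count=1
After op 2 (write(8)): arr=[2 8 _] head=0 tail=2 count=2
After op 3 (write(11)): arr=[2 8 11] head=0 tail=0 count=3
After op 4 (read()): arr=[2 8 11] head=1 tail=0 count=2
After op 5 (read()): arr=[2 8 11] head=2 tail=0 count=1
After op 6 (write(4)): arr=[4 8 11] head=2 tail=1 count=2
After op 7 (write(21)): arr=[4 21 11] head=2 tail=2 count=3
After op 8 (write(12)): arr=[4 21 12] head=0 tail=0 count=3
After op 9 (write(19)): arr=[19 21 12] head=1 tail=1 count=3
After op 10 (write(6)): arr=[19 6 12] head=2 tail=2 count=3
After op 11 (read()): arr=[19 6 12] head=0 tail=2 count=2

Answer: 8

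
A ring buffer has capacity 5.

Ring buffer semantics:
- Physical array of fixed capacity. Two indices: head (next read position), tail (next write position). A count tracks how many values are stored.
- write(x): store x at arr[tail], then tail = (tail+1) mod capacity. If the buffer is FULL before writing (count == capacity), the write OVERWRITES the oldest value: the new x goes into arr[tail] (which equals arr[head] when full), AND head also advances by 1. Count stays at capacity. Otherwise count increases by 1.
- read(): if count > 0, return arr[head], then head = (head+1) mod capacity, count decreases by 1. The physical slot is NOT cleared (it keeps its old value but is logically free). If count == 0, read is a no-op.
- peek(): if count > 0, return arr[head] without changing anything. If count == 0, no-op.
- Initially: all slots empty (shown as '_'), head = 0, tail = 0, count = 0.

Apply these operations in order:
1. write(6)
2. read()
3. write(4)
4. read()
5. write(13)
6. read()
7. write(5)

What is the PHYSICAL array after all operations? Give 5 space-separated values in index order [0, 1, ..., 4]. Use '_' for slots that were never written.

Answer: 6 4 13 5 _

Derivation:
After op 1 (write(6)): arr=[6 _ _ _ _] head=0 tail=1 count=1
After op 2 (read()): arr=[6 _ _ _ _] head=1 tail=1 count=0
After op 3 (write(4)): arr=[6 4 _ _ _] head=1 tail=2 count=1
After op 4 (read()): arr=[6 4 _ _ _] head=2 tail=2 count=0
After op 5 (write(13)): arr=[6 4 13 _ _] head=2 tail=3 count=1
After op 6 (read()): arr=[6 4 13 _ _] head=3 tail=3 count=0
After op 7 (write(5)): arr=[6 4 13 5 _] head=3 tail=4 count=1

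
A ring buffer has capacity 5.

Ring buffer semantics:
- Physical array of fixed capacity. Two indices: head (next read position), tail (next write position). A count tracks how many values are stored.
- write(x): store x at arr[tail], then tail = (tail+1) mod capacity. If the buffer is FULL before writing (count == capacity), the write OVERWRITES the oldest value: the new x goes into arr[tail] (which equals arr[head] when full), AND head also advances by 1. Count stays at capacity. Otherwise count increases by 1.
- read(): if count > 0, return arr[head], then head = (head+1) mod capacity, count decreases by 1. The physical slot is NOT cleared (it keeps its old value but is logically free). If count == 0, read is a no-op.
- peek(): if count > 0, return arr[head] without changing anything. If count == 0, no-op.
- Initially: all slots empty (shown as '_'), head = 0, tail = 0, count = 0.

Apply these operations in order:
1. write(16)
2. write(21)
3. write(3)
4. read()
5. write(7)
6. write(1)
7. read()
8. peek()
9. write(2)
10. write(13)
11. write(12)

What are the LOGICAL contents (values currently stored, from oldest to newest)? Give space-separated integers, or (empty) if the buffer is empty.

Answer: 7 1 2 13 12

Derivation:
After op 1 (write(16)): arr=[16 _ _ _ _] head=0 tail=1 count=1
After op 2 (write(21)): arr=[16 21 _ _ _] head=0 tail=2 count=2
After op 3 (write(3)): arr=[16 21 3 _ _] head=0 tail=3 count=3
After op 4 (read()): arr=[16 21 3 _ _] head=1 tail=3 count=2
After op 5 (write(7)): arr=[16 21 3 7 _] head=1 tail=4 count=3
After op 6 (write(1)): arr=[16 21 3 7 1] head=1 tail=0 count=4
After op 7 (read()): arr=[16 21 3 7 1] head=2 tail=0 count=3
After op 8 (peek()): arr=[16 21 3 7 1] head=2 tail=0 count=3
After op 9 (write(2)): arr=[2 21 3 7 1] head=2 tail=1 count=4
After op 10 (write(13)): arr=[2 13 3 7 1] head=2 tail=2 count=5
After op 11 (write(12)): arr=[2 13 12 7 1] head=3 tail=3 count=5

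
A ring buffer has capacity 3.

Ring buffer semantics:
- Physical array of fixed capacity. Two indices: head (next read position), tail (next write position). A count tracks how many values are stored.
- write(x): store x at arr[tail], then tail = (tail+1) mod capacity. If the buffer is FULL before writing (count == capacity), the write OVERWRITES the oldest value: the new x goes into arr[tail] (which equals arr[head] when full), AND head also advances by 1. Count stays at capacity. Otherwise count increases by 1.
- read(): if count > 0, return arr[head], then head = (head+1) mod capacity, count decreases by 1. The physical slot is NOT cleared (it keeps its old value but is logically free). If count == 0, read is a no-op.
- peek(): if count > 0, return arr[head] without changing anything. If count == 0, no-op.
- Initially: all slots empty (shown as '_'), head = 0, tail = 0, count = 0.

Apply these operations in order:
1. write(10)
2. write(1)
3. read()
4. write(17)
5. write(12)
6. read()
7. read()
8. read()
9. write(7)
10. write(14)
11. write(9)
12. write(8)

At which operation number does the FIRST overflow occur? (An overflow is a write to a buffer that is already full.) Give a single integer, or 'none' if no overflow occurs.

After op 1 (write(10)): arr=[10 _ _] head=0 tail=1 count=1
After op 2 (write(1)): arr=[10 1 _] head=0 tail=2 count=2
After op 3 (read()): arr=[10 1 _] head=1 tail=2 count=1
After op 4 (write(17)): arr=[10 1 17] head=1 tail=0 count=2
After op 5 (write(12)): arr=[12 1 17] head=1 tail=1 count=3
After op 6 (read()): arr=[12 1 17] head=2 tail=1 count=2
After op 7 (read()): arr=[12 1 17] head=0 tail=1 count=1
After op 8 (read()): arr=[12 1 17] head=1 tail=1 count=0
After op 9 (write(7)): arr=[12 7 17] head=1 tail=2 count=1
After op 10 (write(14)): arr=[12 7 14] head=1 tail=0 count=2
After op 11 (write(9)): arr=[9 7 14] head=1 tail=1 count=3
After op 12 (write(8)): arr=[9 8 14] head=2 tail=2 count=3

Answer: 12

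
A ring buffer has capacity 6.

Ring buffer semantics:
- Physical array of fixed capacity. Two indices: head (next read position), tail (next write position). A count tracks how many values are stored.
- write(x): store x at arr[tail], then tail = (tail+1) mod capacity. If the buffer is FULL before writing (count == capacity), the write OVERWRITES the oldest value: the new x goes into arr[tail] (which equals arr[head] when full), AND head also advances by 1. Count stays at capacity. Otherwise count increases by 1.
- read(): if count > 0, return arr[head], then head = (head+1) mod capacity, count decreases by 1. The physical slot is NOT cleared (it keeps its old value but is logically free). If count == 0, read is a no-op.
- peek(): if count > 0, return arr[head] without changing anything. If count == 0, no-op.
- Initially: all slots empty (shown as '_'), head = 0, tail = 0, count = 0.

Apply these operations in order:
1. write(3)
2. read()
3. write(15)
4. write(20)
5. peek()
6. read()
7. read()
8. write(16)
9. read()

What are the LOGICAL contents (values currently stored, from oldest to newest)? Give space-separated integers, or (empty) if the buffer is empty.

Answer: (empty)

Derivation:
After op 1 (write(3)): arr=[3 _ _ _ _ _] head=0 tail=1 count=1
After op 2 (read()): arr=[3 _ _ _ _ _] head=1 tail=1 count=0
After op 3 (write(15)): arr=[3 15 _ _ _ _] head=1 tail=2 count=1
After op 4 (write(20)): arr=[3 15 20 _ _ _] head=1 tail=3 count=2
After op 5 (peek()): arr=[3 15 20 _ _ _] head=1 tail=3 count=2
After op 6 (read()): arr=[3 15 20 _ _ _] head=2 tail=3 count=1
After op 7 (read()): arr=[3 15 20 _ _ _] head=3 tail=3 count=0
After op 8 (write(16)): arr=[3 15 20 16 _ _] head=3 tail=4 count=1
After op 9 (read()): arr=[3 15 20 16 _ _] head=4 tail=4 count=0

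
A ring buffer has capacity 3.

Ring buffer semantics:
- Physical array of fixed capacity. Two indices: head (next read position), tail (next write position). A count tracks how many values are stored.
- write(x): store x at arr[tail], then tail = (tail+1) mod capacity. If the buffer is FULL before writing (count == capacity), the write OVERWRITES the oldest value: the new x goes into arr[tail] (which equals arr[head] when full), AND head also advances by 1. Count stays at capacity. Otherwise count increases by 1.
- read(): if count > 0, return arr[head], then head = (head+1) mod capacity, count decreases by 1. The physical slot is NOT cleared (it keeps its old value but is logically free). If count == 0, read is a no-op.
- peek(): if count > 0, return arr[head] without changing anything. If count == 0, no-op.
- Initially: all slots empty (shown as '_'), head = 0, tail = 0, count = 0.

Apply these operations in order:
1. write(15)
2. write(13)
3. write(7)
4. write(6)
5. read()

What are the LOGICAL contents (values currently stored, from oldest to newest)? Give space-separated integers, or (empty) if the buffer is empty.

After op 1 (write(15)): arr=[15 _ _] head=0 tail=1 count=1
After op 2 (write(13)): arr=[15 13 _] head=0 tail=2 count=2
After op 3 (write(7)): arr=[15 13 7] head=0 tail=0 count=3
After op 4 (write(6)): arr=[6 13 7] head=1 tail=1 count=3
After op 5 (read()): arr=[6 13 7] head=2 tail=1 count=2

Answer: 7 6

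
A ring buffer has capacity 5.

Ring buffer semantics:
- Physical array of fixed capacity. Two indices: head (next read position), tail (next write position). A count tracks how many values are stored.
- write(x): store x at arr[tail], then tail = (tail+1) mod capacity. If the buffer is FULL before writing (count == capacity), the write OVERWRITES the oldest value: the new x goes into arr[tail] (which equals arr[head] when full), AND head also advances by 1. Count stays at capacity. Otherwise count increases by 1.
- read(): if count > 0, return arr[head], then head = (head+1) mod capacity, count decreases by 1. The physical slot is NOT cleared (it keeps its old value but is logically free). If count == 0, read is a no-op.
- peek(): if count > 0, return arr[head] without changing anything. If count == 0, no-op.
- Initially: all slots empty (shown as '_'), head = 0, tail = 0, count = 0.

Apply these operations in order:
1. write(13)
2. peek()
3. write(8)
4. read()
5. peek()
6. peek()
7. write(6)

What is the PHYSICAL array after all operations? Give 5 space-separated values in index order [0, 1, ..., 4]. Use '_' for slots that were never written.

After op 1 (write(13)): arr=[13 _ _ _ _] head=0 tail=1 count=1
After op 2 (peek()): arr=[13 _ _ _ _] head=0 tail=1 count=1
After op 3 (write(8)): arr=[13 8 _ _ _] head=0 tail=2 count=2
After op 4 (read()): arr=[13 8 _ _ _] head=1 tail=2 count=1
After op 5 (peek()): arr=[13 8 _ _ _] head=1 tail=2 count=1
After op 6 (peek()): arr=[13 8 _ _ _] head=1 tail=2 count=1
After op 7 (write(6)): arr=[13 8 6 _ _] head=1 tail=3 count=2

Answer: 13 8 6 _ _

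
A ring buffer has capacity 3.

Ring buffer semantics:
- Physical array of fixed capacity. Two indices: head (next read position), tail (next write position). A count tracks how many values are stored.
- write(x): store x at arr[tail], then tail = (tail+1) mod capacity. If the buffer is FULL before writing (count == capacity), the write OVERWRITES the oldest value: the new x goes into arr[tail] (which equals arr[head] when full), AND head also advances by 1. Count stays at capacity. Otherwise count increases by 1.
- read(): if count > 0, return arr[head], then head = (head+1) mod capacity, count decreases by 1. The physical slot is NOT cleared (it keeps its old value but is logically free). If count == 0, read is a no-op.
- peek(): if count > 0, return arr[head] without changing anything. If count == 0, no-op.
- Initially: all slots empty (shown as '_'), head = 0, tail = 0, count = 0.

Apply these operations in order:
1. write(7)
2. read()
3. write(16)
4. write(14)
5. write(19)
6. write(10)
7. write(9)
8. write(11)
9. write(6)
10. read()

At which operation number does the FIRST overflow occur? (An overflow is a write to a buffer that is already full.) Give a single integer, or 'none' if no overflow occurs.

After op 1 (write(7)): arr=[7 _ _] head=0 tail=1 count=1
After op 2 (read()): arr=[7 _ _] head=1 tail=1 count=0
After op 3 (write(16)): arr=[7 16 _] head=1 tail=2 count=1
After op 4 (write(14)): arr=[7 16 14] head=1 tail=0 count=2
After op 5 (write(19)): arr=[19 16 14] head=1 tail=1 count=3
After op 6 (write(10)): arr=[19 10 14] head=2 tail=2 count=3
After op 7 (write(9)): arr=[19 10 9] head=0 tail=0 count=3
After op 8 (write(11)): arr=[11 10 9] head=1 tail=1 count=3
After op 9 (write(6)): arr=[11 6 9] head=2 tail=2 count=3
After op 10 (read()): arr=[11 6 9] head=0 tail=2 count=2

Answer: 6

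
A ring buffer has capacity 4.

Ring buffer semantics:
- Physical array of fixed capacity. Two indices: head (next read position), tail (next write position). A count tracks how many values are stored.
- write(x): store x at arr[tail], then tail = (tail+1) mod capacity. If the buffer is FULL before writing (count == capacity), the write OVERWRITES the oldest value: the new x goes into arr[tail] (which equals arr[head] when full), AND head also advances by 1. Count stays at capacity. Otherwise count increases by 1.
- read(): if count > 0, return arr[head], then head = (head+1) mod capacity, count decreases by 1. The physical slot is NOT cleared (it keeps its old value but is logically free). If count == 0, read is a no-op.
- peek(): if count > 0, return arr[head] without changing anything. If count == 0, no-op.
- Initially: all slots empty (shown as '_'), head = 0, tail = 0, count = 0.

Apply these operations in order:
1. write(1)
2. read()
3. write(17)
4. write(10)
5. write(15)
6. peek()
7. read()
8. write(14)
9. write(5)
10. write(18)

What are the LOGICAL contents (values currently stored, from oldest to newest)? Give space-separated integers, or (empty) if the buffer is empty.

Answer: 15 14 5 18

Derivation:
After op 1 (write(1)): arr=[1 _ _ _] head=0 tail=1 count=1
After op 2 (read()): arr=[1 _ _ _] head=1 tail=1 count=0
After op 3 (write(17)): arr=[1 17 _ _] head=1 tail=2 count=1
After op 4 (write(10)): arr=[1 17 10 _] head=1 tail=3 count=2
After op 5 (write(15)): arr=[1 17 10 15] head=1 tail=0 count=3
After op 6 (peek()): arr=[1 17 10 15] head=1 tail=0 count=3
After op 7 (read()): arr=[1 17 10 15] head=2 tail=0 count=2
After op 8 (write(14)): arr=[14 17 10 15] head=2 tail=1 count=3
After op 9 (write(5)): arr=[14 5 10 15] head=2 tail=2 count=4
After op 10 (write(18)): arr=[14 5 18 15] head=3 tail=3 count=4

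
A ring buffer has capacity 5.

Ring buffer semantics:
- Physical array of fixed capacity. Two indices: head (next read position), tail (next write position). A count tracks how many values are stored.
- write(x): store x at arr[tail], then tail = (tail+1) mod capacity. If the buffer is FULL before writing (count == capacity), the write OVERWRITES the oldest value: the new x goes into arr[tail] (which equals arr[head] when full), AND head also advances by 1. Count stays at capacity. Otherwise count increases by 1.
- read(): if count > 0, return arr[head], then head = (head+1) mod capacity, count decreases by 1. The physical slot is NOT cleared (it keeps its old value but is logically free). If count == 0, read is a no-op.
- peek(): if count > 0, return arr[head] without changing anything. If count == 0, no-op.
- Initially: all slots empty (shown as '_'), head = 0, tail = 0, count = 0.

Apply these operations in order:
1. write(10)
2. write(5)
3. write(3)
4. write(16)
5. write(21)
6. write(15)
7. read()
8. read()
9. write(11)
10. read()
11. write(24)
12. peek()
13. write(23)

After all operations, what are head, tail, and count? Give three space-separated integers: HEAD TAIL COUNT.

After op 1 (write(10)): arr=[10 _ _ _ _] head=0 tail=1 count=1
After op 2 (write(5)): arr=[10 5 _ _ _] head=0 tail=2 count=2
After op 3 (write(3)): arr=[10 5 3 _ _] head=0 tail=3 count=3
After op 4 (write(16)): arr=[10 5 3 16 _] head=0 tail=4 count=4
After op 5 (write(21)): arr=[10 5 3 16 21] head=0 tail=0 count=5
After op 6 (write(15)): arr=[15 5 3 16 21] head=1 tail=1 count=5
After op 7 (read()): arr=[15 5 3 16 21] head=2 tail=1 count=4
After op 8 (read()): arr=[15 5 3 16 21] head=3 tail=1 count=3
After op 9 (write(11)): arr=[15 11 3 16 21] head=3 tail=2 count=4
After op 10 (read()): arr=[15 11 3 16 21] head=4 tail=2 count=3
After op 11 (write(24)): arr=[15 11 24 16 21] head=4 tail=3 count=4
After op 12 (peek()): arr=[15 11 24 16 21] head=4 tail=3 count=4
After op 13 (write(23)): arr=[15 11 24 23 21] head=4 tail=4 count=5

Answer: 4 4 5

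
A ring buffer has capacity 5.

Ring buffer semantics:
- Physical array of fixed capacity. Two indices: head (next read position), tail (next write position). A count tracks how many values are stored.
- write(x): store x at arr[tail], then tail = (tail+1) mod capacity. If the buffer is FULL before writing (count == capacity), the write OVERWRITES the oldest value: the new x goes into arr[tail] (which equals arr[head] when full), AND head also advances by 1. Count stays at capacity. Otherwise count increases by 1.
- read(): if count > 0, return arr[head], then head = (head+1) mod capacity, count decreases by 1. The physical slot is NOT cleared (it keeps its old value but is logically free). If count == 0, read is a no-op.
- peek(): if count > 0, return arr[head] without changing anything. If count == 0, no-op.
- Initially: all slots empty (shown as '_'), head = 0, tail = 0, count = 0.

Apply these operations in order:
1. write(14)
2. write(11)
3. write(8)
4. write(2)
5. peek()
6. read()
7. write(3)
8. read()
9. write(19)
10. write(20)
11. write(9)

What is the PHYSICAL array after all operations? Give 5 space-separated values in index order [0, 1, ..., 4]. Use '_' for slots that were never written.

After op 1 (write(14)): arr=[14 _ _ _ _] head=0 tail=1 count=1
After op 2 (write(11)): arr=[14 11 _ _ _] head=0 tail=2 count=2
After op 3 (write(8)): arr=[14 11 8 _ _] head=0 tail=3 count=3
After op 4 (write(2)): arr=[14 11 8 2 _] head=0 tail=4 count=4
After op 5 (peek()): arr=[14 11 8 2 _] head=0 tail=4 count=4
After op 6 (read()): arr=[14 11 8 2 _] head=1 tail=4 count=3
After op 7 (write(3)): arr=[14 11 8 2 3] head=1 tail=0 count=4
After op 8 (read()): arr=[14 11 8 2 3] head=2 tail=0 count=3
After op 9 (write(19)): arr=[19 11 8 2 3] head=2 tail=1 count=4
After op 10 (write(20)): arr=[19 20 8 2 3] head=2 tail=2 count=5
After op 11 (write(9)): arr=[19 20 9 2 3] head=3 tail=3 count=5

Answer: 19 20 9 2 3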